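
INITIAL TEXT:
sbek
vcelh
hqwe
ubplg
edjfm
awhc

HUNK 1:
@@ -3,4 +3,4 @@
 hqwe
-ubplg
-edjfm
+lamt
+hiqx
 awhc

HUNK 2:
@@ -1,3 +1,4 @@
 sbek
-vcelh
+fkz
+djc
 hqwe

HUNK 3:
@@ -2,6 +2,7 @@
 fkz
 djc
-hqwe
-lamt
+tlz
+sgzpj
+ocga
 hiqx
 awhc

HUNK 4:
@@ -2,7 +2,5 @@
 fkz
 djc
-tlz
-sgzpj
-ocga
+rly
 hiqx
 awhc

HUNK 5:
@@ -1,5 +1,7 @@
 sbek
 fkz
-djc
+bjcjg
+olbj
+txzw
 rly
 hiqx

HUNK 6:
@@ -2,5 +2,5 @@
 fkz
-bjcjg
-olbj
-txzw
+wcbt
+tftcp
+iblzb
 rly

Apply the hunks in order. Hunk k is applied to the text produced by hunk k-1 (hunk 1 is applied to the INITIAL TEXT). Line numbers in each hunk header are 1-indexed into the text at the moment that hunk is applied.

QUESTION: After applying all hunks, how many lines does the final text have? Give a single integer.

Answer: 8

Derivation:
Hunk 1: at line 3 remove [ubplg,edjfm] add [lamt,hiqx] -> 6 lines: sbek vcelh hqwe lamt hiqx awhc
Hunk 2: at line 1 remove [vcelh] add [fkz,djc] -> 7 lines: sbek fkz djc hqwe lamt hiqx awhc
Hunk 3: at line 2 remove [hqwe,lamt] add [tlz,sgzpj,ocga] -> 8 lines: sbek fkz djc tlz sgzpj ocga hiqx awhc
Hunk 4: at line 2 remove [tlz,sgzpj,ocga] add [rly] -> 6 lines: sbek fkz djc rly hiqx awhc
Hunk 5: at line 1 remove [djc] add [bjcjg,olbj,txzw] -> 8 lines: sbek fkz bjcjg olbj txzw rly hiqx awhc
Hunk 6: at line 2 remove [bjcjg,olbj,txzw] add [wcbt,tftcp,iblzb] -> 8 lines: sbek fkz wcbt tftcp iblzb rly hiqx awhc
Final line count: 8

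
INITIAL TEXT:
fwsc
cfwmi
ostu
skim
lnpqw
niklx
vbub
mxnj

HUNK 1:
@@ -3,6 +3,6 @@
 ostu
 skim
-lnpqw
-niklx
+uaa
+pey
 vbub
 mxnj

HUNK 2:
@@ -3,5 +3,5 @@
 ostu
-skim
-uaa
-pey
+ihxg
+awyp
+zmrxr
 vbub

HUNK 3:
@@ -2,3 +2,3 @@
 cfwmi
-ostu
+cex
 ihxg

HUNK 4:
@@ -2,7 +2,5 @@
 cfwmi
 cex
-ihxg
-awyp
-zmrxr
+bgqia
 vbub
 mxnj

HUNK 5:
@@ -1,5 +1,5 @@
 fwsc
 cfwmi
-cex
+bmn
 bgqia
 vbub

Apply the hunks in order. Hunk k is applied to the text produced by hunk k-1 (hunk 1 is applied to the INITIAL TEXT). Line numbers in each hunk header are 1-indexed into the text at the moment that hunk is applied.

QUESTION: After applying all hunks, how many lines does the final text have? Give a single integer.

Answer: 6

Derivation:
Hunk 1: at line 3 remove [lnpqw,niklx] add [uaa,pey] -> 8 lines: fwsc cfwmi ostu skim uaa pey vbub mxnj
Hunk 2: at line 3 remove [skim,uaa,pey] add [ihxg,awyp,zmrxr] -> 8 lines: fwsc cfwmi ostu ihxg awyp zmrxr vbub mxnj
Hunk 3: at line 2 remove [ostu] add [cex] -> 8 lines: fwsc cfwmi cex ihxg awyp zmrxr vbub mxnj
Hunk 4: at line 2 remove [ihxg,awyp,zmrxr] add [bgqia] -> 6 lines: fwsc cfwmi cex bgqia vbub mxnj
Hunk 5: at line 1 remove [cex] add [bmn] -> 6 lines: fwsc cfwmi bmn bgqia vbub mxnj
Final line count: 6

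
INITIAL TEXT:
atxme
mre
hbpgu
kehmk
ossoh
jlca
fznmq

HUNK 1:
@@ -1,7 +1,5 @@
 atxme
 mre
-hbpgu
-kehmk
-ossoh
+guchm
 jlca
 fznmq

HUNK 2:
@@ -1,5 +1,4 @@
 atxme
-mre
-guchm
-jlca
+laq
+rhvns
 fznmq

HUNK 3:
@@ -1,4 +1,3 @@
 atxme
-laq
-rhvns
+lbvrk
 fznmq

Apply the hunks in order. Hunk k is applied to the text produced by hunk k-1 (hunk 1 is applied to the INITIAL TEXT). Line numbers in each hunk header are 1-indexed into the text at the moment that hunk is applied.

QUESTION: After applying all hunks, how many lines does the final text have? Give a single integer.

Answer: 3

Derivation:
Hunk 1: at line 1 remove [hbpgu,kehmk,ossoh] add [guchm] -> 5 lines: atxme mre guchm jlca fznmq
Hunk 2: at line 1 remove [mre,guchm,jlca] add [laq,rhvns] -> 4 lines: atxme laq rhvns fznmq
Hunk 3: at line 1 remove [laq,rhvns] add [lbvrk] -> 3 lines: atxme lbvrk fznmq
Final line count: 3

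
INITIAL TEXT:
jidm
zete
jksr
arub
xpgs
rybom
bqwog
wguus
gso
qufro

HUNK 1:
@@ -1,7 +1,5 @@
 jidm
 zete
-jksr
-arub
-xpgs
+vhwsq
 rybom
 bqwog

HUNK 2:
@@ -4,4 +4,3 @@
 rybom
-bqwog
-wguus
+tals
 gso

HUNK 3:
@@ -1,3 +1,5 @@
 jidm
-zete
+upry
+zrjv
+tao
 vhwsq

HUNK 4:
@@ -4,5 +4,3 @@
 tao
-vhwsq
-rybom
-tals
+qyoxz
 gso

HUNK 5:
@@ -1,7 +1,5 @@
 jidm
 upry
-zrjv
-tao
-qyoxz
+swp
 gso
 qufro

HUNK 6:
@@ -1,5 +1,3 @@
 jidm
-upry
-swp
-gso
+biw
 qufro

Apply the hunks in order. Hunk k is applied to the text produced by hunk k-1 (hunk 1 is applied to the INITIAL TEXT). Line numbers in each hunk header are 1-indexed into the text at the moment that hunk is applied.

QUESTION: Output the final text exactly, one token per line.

Answer: jidm
biw
qufro

Derivation:
Hunk 1: at line 1 remove [jksr,arub,xpgs] add [vhwsq] -> 8 lines: jidm zete vhwsq rybom bqwog wguus gso qufro
Hunk 2: at line 4 remove [bqwog,wguus] add [tals] -> 7 lines: jidm zete vhwsq rybom tals gso qufro
Hunk 3: at line 1 remove [zete] add [upry,zrjv,tao] -> 9 lines: jidm upry zrjv tao vhwsq rybom tals gso qufro
Hunk 4: at line 4 remove [vhwsq,rybom,tals] add [qyoxz] -> 7 lines: jidm upry zrjv tao qyoxz gso qufro
Hunk 5: at line 1 remove [zrjv,tao,qyoxz] add [swp] -> 5 lines: jidm upry swp gso qufro
Hunk 6: at line 1 remove [upry,swp,gso] add [biw] -> 3 lines: jidm biw qufro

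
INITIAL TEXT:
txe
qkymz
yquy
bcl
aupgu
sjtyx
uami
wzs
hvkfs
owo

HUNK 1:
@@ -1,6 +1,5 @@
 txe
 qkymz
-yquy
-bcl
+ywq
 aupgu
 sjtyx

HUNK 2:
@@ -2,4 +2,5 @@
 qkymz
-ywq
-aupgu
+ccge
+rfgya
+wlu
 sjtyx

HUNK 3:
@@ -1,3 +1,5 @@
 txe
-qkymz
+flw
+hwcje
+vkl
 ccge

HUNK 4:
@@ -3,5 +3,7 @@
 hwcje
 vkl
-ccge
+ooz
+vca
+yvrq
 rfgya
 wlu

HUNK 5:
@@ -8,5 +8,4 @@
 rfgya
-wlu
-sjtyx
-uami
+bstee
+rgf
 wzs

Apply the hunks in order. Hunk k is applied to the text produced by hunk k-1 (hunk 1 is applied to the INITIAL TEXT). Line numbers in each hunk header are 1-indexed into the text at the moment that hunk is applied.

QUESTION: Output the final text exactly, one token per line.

Hunk 1: at line 1 remove [yquy,bcl] add [ywq] -> 9 lines: txe qkymz ywq aupgu sjtyx uami wzs hvkfs owo
Hunk 2: at line 2 remove [ywq,aupgu] add [ccge,rfgya,wlu] -> 10 lines: txe qkymz ccge rfgya wlu sjtyx uami wzs hvkfs owo
Hunk 3: at line 1 remove [qkymz] add [flw,hwcje,vkl] -> 12 lines: txe flw hwcje vkl ccge rfgya wlu sjtyx uami wzs hvkfs owo
Hunk 4: at line 3 remove [ccge] add [ooz,vca,yvrq] -> 14 lines: txe flw hwcje vkl ooz vca yvrq rfgya wlu sjtyx uami wzs hvkfs owo
Hunk 5: at line 8 remove [wlu,sjtyx,uami] add [bstee,rgf] -> 13 lines: txe flw hwcje vkl ooz vca yvrq rfgya bstee rgf wzs hvkfs owo

Answer: txe
flw
hwcje
vkl
ooz
vca
yvrq
rfgya
bstee
rgf
wzs
hvkfs
owo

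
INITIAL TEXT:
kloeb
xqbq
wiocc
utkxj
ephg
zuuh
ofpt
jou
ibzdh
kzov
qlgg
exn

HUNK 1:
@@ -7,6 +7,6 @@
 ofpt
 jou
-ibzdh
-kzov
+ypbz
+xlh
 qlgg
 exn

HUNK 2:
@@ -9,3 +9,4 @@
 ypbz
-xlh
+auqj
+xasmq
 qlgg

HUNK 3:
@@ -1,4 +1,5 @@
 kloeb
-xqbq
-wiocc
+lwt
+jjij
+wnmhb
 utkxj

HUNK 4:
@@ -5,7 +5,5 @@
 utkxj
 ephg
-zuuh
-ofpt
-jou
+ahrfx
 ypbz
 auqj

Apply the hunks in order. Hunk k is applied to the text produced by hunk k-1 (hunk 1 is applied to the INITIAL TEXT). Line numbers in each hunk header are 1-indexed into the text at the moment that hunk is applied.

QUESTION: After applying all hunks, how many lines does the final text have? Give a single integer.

Hunk 1: at line 7 remove [ibzdh,kzov] add [ypbz,xlh] -> 12 lines: kloeb xqbq wiocc utkxj ephg zuuh ofpt jou ypbz xlh qlgg exn
Hunk 2: at line 9 remove [xlh] add [auqj,xasmq] -> 13 lines: kloeb xqbq wiocc utkxj ephg zuuh ofpt jou ypbz auqj xasmq qlgg exn
Hunk 3: at line 1 remove [xqbq,wiocc] add [lwt,jjij,wnmhb] -> 14 lines: kloeb lwt jjij wnmhb utkxj ephg zuuh ofpt jou ypbz auqj xasmq qlgg exn
Hunk 4: at line 5 remove [zuuh,ofpt,jou] add [ahrfx] -> 12 lines: kloeb lwt jjij wnmhb utkxj ephg ahrfx ypbz auqj xasmq qlgg exn
Final line count: 12

Answer: 12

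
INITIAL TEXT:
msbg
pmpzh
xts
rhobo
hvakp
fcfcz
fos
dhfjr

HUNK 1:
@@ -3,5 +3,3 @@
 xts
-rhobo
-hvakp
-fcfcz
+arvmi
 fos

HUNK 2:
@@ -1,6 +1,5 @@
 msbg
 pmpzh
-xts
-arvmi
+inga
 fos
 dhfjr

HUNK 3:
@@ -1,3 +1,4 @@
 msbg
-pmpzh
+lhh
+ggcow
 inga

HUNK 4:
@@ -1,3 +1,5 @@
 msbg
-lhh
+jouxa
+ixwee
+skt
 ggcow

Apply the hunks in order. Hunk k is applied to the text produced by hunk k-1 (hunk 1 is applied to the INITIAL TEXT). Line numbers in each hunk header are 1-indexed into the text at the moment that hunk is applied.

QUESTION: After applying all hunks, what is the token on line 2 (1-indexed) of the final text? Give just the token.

Answer: jouxa

Derivation:
Hunk 1: at line 3 remove [rhobo,hvakp,fcfcz] add [arvmi] -> 6 lines: msbg pmpzh xts arvmi fos dhfjr
Hunk 2: at line 1 remove [xts,arvmi] add [inga] -> 5 lines: msbg pmpzh inga fos dhfjr
Hunk 3: at line 1 remove [pmpzh] add [lhh,ggcow] -> 6 lines: msbg lhh ggcow inga fos dhfjr
Hunk 4: at line 1 remove [lhh] add [jouxa,ixwee,skt] -> 8 lines: msbg jouxa ixwee skt ggcow inga fos dhfjr
Final line 2: jouxa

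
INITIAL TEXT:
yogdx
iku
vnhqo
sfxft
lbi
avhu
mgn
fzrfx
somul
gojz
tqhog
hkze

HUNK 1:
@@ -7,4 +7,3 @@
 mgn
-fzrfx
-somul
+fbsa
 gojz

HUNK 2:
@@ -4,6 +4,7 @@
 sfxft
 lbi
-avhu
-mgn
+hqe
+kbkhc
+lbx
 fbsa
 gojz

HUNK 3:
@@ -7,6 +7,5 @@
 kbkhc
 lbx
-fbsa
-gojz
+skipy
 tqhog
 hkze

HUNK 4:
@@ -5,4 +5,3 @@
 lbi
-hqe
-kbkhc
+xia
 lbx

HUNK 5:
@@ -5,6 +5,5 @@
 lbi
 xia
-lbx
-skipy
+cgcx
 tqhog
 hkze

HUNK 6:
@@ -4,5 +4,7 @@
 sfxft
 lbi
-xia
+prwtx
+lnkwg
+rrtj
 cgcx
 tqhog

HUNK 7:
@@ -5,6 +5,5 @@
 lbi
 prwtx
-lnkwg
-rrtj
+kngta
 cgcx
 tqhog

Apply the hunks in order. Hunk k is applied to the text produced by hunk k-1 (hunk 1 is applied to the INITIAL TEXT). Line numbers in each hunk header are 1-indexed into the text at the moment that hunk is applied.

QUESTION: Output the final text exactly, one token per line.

Answer: yogdx
iku
vnhqo
sfxft
lbi
prwtx
kngta
cgcx
tqhog
hkze

Derivation:
Hunk 1: at line 7 remove [fzrfx,somul] add [fbsa] -> 11 lines: yogdx iku vnhqo sfxft lbi avhu mgn fbsa gojz tqhog hkze
Hunk 2: at line 4 remove [avhu,mgn] add [hqe,kbkhc,lbx] -> 12 lines: yogdx iku vnhqo sfxft lbi hqe kbkhc lbx fbsa gojz tqhog hkze
Hunk 3: at line 7 remove [fbsa,gojz] add [skipy] -> 11 lines: yogdx iku vnhqo sfxft lbi hqe kbkhc lbx skipy tqhog hkze
Hunk 4: at line 5 remove [hqe,kbkhc] add [xia] -> 10 lines: yogdx iku vnhqo sfxft lbi xia lbx skipy tqhog hkze
Hunk 5: at line 5 remove [lbx,skipy] add [cgcx] -> 9 lines: yogdx iku vnhqo sfxft lbi xia cgcx tqhog hkze
Hunk 6: at line 4 remove [xia] add [prwtx,lnkwg,rrtj] -> 11 lines: yogdx iku vnhqo sfxft lbi prwtx lnkwg rrtj cgcx tqhog hkze
Hunk 7: at line 5 remove [lnkwg,rrtj] add [kngta] -> 10 lines: yogdx iku vnhqo sfxft lbi prwtx kngta cgcx tqhog hkze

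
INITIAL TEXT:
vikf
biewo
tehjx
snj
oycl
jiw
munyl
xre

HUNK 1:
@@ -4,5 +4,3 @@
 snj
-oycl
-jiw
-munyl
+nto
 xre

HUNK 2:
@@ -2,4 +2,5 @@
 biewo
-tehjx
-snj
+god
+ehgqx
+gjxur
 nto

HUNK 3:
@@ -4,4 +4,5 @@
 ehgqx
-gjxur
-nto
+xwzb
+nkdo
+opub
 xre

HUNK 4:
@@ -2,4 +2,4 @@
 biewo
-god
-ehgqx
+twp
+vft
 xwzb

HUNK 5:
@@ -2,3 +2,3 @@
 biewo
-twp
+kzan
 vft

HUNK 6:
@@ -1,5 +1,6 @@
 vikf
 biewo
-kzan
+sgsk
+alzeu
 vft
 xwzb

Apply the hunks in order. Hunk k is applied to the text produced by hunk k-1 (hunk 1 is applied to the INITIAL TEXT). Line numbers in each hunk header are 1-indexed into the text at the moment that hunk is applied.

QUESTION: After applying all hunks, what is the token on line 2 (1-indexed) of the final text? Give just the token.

Hunk 1: at line 4 remove [oycl,jiw,munyl] add [nto] -> 6 lines: vikf biewo tehjx snj nto xre
Hunk 2: at line 2 remove [tehjx,snj] add [god,ehgqx,gjxur] -> 7 lines: vikf biewo god ehgqx gjxur nto xre
Hunk 3: at line 4 remove [gjxur,nto] add [xwzb,nkdo,opub] -> 8 lines: vikf biewo god ehgqx xwzb nkdo opub xre
Hunk 4: at line 2 remove [god,ehgqx] add [twp,vft] -> 8 lines: vikf biewo twp vft xwzb nkdo opub xre
Hunk 5: at line 2 remove [twp] add [kzan] -> 8 lines: vikf biewo kzan vft xwzb nkdo opub xre
Hunk 6: at line 1 remove [kzan] add [sgsk,alzeu] -> 9 lines: vikf biewo sgsk alzeu vft xwzb nkdo opub xre
Final line 2: biewo

Answer: biewo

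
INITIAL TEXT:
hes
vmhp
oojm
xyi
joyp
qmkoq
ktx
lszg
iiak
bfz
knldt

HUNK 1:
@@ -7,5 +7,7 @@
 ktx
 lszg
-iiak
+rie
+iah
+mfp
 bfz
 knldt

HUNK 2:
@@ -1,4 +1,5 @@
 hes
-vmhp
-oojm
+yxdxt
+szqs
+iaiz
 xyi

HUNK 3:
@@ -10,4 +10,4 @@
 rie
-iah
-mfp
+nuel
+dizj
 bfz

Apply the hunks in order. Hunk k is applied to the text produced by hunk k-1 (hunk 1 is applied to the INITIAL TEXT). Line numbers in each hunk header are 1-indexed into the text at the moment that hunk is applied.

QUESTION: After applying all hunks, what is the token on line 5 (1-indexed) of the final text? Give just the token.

Answer: xyi

Derivation:
Hunk 1: at line 7 remove [iiak] add [rie,iah,mfp] -> 13 lines: hes vmhp oojm xyi joyp qmkoq ktx lszg rie iah mfp bfz knldt
Hunk 2: at line 1 remove [vmhp,oojm] add [yxdxt,szqs,iaiz] -> 14 lines: hes yxdxt szqs iaiz xyi joyp qmkoq ktx lszg rie iah mfp bfz knldt
Hunk 3: at line 10 remove [iah,mfp] add [nuel,dizj] -> 14 lines: hes yxdxt szqs iaiz xyi joyp qmkoq ktx lszg rie nuel dizj bfz knldt
Final line 5: xyi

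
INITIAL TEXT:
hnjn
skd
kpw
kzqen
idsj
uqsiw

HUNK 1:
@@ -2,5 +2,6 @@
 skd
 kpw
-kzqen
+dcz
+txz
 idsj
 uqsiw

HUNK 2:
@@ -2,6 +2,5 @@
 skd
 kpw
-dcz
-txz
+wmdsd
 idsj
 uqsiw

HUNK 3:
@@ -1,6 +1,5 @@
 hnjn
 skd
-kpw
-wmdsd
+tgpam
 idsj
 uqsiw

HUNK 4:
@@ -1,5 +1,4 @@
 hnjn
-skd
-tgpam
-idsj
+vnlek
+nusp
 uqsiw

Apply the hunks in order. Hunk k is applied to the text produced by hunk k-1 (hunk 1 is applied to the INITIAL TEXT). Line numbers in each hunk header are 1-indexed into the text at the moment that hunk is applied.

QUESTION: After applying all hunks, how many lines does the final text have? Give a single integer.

Hunk 1: at line 2 remove [kzqen] add [dcz,txz] -> 7 lines: hnjn skd kpw dcz txz idsj uqsiw
Hunk 2: at line 2 remove [dcz,txz] add [wmdsd] -> 6 lines: hnjn skd kpw wmdsd idsj uqsiw
Hunk 3: at line 1 remove [kpw,wmdsd] add [tgpam] -> 5 lines: hnjn skd tgpam idsj uqsiw
Hunk 4: at line 1 remove [skd,tgpam,idsj] add [vnlek,nusp] -> 4 lines: hnjn vnlek nusp uqsiw
Final line count: 4

Answer: 4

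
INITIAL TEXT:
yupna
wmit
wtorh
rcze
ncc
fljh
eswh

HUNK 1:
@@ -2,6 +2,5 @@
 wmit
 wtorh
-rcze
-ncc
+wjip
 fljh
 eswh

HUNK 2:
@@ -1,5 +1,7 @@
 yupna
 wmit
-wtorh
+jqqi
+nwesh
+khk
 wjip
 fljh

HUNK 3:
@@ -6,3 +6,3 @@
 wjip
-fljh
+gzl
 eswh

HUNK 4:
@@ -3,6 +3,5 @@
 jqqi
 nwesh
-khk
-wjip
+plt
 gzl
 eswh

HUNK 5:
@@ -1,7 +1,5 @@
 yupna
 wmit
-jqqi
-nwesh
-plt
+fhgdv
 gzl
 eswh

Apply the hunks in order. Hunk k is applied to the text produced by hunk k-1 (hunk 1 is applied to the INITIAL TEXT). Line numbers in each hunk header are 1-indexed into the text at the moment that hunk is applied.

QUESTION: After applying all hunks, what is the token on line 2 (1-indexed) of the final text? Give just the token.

Hunk 1: at line 2 remove [rcze,ncc] add [wjip] -> 6 lines: yupna wmit wtorh wjip fljh eswh
Hunk 2: at line 1 remove [wtorh] add [jqqi,nwesh,khk] -> 8 lines: yupna wmit jqqi nwesh khk wjip fljh eswh
Hunk 3: at line 6 remove [fljh] add [gzl] -> 8 lines: yupna wmit jqqi nwesh khk wjip gzl eswh
Hunk 4: at line 3 remove [khk,wjip] add [plt] -> 7 lines: yupna wmit jqqi nwesh plt gzl eswh
Hunk 5: at line 1 remove [jqqi,nwesh,plt] add [fhgdv] -> 5 lines: yupna wmit fhgdv gzl eswh
Final line 2: wmit

Answer: wmit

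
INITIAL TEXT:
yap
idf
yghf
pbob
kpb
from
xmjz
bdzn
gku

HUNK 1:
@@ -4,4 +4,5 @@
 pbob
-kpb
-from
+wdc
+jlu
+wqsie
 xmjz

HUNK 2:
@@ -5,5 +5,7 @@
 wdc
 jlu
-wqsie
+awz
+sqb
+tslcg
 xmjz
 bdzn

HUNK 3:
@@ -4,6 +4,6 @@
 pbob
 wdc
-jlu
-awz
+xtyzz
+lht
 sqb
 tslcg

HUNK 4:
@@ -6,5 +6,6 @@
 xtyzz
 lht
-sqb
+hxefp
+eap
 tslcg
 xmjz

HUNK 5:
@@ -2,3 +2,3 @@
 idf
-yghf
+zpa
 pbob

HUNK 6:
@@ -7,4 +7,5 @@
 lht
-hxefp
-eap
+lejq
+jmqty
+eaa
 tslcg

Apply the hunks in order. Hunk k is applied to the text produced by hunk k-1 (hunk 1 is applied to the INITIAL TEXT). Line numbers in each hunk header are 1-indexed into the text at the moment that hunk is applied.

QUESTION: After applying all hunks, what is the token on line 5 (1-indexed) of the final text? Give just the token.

Hunk 1: at line 4 remove [kpb,from] add [wdc,jlu,wqsie] -> 10 lines: yap idf yghf pbob wdc jlu wqsie xmjz bdzn gku
Hunk 2: at line 5 remove [wqsie] add [awz,sqb,tslcg] -> 12 lines: yap idf yghf pbob wdc jlu awz sqb tslcg xmjz bdzn gku
Hunk 3: at line 4 remove [jlu,awz] add [xtyzz,lht] -> 12 lines: yap idf yghf pbob wdc xtyzz lht sqb tslcg xmjz bdzn gku
Hunk 4: at line 6 remove [sqb] add [hxefp,eap] -> 13 lines: yap idf yghf pbob wdc xtyzz lht hxefp eap tslcg xmjz bdzn gku
Hunk 5: at line 2 remove [yghf] add [zpa] -> 13 lines: yap idf zpa pbob wdc xtyzz lht hxefp eap tslcg xmjz bdzn gku
Hunk 6: at line 7 remove [hxefp,eap] add [lejq,jmqty,eaa] -> 14 lines: yap idf zpa pbob wdc xtyzz lht lejq jmqty eaa tslcg xmjz bdzn gku
Final line 5: wdc

Answer: wdc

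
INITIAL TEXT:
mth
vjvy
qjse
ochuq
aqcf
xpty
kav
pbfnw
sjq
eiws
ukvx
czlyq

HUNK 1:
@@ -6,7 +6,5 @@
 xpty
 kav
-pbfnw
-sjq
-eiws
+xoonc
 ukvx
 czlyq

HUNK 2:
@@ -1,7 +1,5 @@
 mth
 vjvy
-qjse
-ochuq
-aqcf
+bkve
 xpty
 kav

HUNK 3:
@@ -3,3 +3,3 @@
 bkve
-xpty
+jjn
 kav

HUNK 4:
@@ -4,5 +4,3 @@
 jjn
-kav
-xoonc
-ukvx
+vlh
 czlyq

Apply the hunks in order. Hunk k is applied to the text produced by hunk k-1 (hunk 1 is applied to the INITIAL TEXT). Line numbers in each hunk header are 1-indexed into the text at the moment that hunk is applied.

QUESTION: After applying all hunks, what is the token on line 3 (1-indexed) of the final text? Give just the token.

Hunk 1: at line 6 remove [pbfnw,sjq,eiws] add [xoonc] -> 10 lines: mth vjvy qjse ochuq aqcf xpty kav xoonc ukvx czlyq
Hunk 2: at line 1 remove [qjse,ochuq,aqcf] add [bkve] -> 8 lines: mth vjvy bkve xpty kav xoonc ukvx czlyq
Hunk 3: at line 3 remove [xpty] add [jjn] -> 8 lines: mth vjvy bkve jjn kav xoonc ukvx czlyq
Hunk 4: at line 4 remove [kav,xoonc,ukvx] add [vlh] -> 6 lines: mth vjvy bkve jjn vlh czlyq
Final line 3: bkve

Answer: bkve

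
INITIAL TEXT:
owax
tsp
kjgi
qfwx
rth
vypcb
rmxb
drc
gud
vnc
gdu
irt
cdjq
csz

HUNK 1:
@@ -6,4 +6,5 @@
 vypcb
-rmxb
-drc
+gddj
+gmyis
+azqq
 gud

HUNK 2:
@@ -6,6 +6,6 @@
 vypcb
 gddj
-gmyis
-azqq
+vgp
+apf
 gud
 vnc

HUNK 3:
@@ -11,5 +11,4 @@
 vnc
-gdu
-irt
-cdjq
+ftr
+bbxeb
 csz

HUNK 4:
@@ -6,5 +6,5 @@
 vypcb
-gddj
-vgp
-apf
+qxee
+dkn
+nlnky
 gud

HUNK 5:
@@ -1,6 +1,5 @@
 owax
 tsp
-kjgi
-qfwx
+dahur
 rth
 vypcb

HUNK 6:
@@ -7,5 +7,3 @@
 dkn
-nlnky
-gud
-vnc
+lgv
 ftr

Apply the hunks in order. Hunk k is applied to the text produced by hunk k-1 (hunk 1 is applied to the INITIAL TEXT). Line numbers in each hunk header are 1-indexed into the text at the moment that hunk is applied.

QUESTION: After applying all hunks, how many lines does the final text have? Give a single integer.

Hunk 1: at line 6 remove [rmxb,drc] add [gddj,gmyis,azqq] -> 15 lines: owax tsp kjgi qfwx rth vypcb gddj gmyis azqq gud vnc gdu irt cdjq csz
Hunk 2: at line 6 remove [gmyis,azqq] add [vgp,apf] -> 15 lines: owax tsp kjgi qfwx rth vypcb gddj vgp apf gud vnc gdu irt cdjq csz
Hunk 3: at line 11 remove [gdu,irt,cdjq] add [ftr,bbxeb] -> 14 lines: owax tsp kjgi qfwx rth vypcb gddj vgp apf gud vnc ftr bbxeb csz
Hunk 4: at line 6 remove [gddj,vgp,apf] add [qxee,dkn,nlnky] -> 14 lines: owax tsp kjgi qfwx rth vypcb qxee dkn nlnky gud vnc ftr bbxeb csz
Hunk 5: at line 1 remove [kjgi,qfwx] add [dahur] -> 13 lines: owax tsp dahur rth vypcb qxee dkn nlnky gud vnc ftr bbxeb csz
Hunk 6: at line 7 remove [nlnky,gud,vnc] add [lgv] -> 11 lines: owax tsp dahur rth vypcb qxee dkn lgv ftr bbxeb csz
Final line count: 11

Answer: 11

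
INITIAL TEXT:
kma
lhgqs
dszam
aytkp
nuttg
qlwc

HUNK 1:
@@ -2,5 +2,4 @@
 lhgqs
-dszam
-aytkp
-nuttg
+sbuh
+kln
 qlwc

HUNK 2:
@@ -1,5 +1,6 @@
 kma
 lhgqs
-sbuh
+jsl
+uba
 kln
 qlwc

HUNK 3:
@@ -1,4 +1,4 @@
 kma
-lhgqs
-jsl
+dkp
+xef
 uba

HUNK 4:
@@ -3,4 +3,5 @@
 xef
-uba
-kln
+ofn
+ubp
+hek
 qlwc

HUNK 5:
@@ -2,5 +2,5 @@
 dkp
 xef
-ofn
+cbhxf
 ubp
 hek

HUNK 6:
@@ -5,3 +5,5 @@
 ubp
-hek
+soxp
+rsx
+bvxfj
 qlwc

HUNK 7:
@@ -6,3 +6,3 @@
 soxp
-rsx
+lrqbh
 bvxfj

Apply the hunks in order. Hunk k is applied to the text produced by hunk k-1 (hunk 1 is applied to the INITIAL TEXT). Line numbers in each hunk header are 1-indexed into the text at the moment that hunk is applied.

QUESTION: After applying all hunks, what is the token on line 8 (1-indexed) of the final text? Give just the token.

Answer: bvxfj

Derivation:
Hunk 1: at line 2 remove [dszam,aytkp,nuttg] add [sbuh,kln] -> 5 lines: kma lhgqs sbuh kln qlwc
Hunk 2: at line 1 remove [sbuh] add [jsl,uba] -> 6 lines: kma lhgqs jsl uba kln qlwc
Hunk 3: at line 1 remove [lhgqs,jsl] add [dkp,xef] -> 6 lines: kma dkp xef uba kln qlwc
Hunk 4: at line 3 remove [uba,kln] add [ofn,ubp,hek] -> 7 lines: kma dkp xef ofn ubp hek qlwc
Hunk 5: at line 2 remove [ofn] add [cbhxf] -> 7 lines: kma dkp xef cbhxf ubp hek qlwc
Hunk 6: at line 5 remove [hek] add [soxp,rsx,bvxfj] -> 9 lines: kma dkp xef cbhxf ubp soxp rsx bvxfj qlwc
Hunk 7: at line 6 remove [rsx] add [lrqbh] -> 9 lines: kma dkp xef cbhxf ubp soxp lrqbh bvxfj qlwc
Final line 8: bvxfj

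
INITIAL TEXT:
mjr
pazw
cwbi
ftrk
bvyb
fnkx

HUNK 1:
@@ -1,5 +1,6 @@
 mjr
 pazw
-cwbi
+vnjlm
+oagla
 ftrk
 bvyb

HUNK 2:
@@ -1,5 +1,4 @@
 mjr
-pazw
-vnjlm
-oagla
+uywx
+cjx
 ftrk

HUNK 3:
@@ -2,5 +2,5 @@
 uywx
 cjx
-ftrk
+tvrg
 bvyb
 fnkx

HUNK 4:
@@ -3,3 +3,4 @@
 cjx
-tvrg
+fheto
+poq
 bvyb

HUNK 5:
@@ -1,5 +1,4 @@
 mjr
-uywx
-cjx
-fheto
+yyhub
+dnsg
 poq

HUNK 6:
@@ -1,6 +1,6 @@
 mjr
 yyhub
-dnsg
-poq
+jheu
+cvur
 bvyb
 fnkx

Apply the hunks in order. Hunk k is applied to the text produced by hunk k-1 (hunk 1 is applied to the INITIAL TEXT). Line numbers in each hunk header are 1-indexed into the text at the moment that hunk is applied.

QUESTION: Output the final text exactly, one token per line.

Hunk 1: at line 1 remove [cwbi] add [vnjlm,oagla] -> 7 lines: mjr pazw vnjlm oagla ftrk bvyb fnkx
Hunk 2: at line 1 remove [pazw,vnjlm,oagla] add [uywx,cjx] -> 6 lines: mjr uywx cjx ftrk bvyb fnkx
Hunk 3: at line 2 remove [ftrk] add [tvrg] -> 6 lines: mjr uywx cjx tvrg bvyb fnkx
Hunk 4: at line 3 remove [tvrg] add [fheto,poq] -> 7 lines: mjr uywx cjx fheto poq bvyb fnkx
Hunk 5: at line 1 remove [uywx,cjx,fheto] add [yyhub,dnsg] -> 6 lines: mjr yyhub dnsg poq bvyb fnkx
Hunk 6: at line 1 remove [dnsg,poq] add [jheu,cvur] -> 6 lines: mjr yyhub jheu cvur bvyb fnkx

Answer: mjr
yyhub
jheu
cvur
bvyb
fnkx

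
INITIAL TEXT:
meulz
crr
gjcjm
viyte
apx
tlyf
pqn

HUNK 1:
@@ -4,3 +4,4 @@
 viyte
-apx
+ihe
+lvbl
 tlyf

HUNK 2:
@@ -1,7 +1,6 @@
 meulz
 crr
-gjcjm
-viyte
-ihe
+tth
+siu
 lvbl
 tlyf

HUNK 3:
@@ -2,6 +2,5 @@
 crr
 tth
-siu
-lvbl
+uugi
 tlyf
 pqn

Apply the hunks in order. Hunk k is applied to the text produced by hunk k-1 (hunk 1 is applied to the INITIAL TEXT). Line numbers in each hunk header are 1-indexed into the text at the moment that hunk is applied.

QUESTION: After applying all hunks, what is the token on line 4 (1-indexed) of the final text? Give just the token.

Answer: uugi

Derivation:
Hunk 1: at line 4 remove [apx] add [ihe,lvbl] -> 8 lines: meulz crr gjcjm viyte ihe lvbl tlyf pqn
Hunk 2: at line 1 remove [gjcjm,viyte,ihe] add [tth,siu] -> 7 lines: meulz crr tth siu lvbl tlyf pqn
Hunk 3: at line 2 remove [siu,lvbl] add [uugi] -> 6 lines: meulz crr tth uugi tlyf pqn
Final line 4: uugi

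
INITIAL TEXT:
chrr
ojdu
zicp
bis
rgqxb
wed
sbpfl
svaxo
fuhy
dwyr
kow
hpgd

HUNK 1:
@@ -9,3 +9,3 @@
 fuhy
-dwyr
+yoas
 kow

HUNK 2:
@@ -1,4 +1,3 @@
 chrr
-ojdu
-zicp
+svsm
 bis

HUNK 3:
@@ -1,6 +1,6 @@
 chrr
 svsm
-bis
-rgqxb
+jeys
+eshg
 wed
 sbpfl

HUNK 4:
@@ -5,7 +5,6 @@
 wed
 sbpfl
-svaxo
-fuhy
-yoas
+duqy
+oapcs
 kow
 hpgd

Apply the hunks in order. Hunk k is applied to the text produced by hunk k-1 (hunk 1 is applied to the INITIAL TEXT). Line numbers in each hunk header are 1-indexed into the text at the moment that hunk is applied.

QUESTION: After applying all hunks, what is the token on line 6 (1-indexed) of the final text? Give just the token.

Hunk 1: at line 9 remove [dwyr] add [yoas] -> 12 lines: chrr ojdu zicp bis rgqxb wed sbpfl svaxo fuhy yoas kow hpgd
Hunk 2: at line 1 remove [ojdu,zicp] add [svsm] -> 11 lines: chrr svsm bis rgqxb wed sbpfl svaxo fuhy yoas kow hpgd
Hunk 3: at line 1 remove [bis,rgqxb] add [jeys,eshg] -> 11 lines: chrr svsm jeys eshg wed sbpfl svaxo fuhy yoas kow hpgd
Hunk 4: at line 5 remove [svaxo,fuhy,yoas] add [duqy,oapcs] -> 10 lines: chrr svsm jeys eshg wed sbpfl duqy oapcs kow hpgd
Final line 6: sbpfl

Answer: sbpfl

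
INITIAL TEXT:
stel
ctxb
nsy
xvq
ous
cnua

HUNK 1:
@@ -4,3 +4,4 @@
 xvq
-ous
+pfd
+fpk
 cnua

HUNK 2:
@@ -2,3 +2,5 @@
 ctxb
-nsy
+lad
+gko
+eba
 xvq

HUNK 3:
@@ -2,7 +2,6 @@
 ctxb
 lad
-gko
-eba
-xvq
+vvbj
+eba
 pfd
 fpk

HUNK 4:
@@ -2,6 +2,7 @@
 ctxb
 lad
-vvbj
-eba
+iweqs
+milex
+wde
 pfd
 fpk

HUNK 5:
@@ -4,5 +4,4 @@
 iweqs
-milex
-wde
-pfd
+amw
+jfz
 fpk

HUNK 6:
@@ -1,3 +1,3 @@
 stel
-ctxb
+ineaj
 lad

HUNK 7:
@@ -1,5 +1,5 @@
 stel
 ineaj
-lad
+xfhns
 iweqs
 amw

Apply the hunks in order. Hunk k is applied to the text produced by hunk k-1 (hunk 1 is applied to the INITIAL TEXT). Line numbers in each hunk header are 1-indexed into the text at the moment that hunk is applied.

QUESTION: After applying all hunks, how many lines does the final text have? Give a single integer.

Hunk 1: at line 4 remove [ous] add [pfd,fpk] -> 7 lines: stel ctxb nsy xvq pfd fpk cnua
Hunk 2: at line 2 remove [nsy] add [lad,gko,eba] -> 9 lines: stel ctxb lad gko eba xvq pfd fpk cnua
Hunk 3: at line 2 remove [gko,eba,xvq] add [vvbj,eba] -> 8 lines: stel ctxb lad vvbj eba pfd fpk cnua
Hunk 4: at line 2 remove [vvbj,eba] add [iweqs,milex,wde] -> 9 lines: stel ctxb lad iweqs milex wde pfd fpk cnua
Hunk 5: at line 4 remove [milex,wde,pfd] add [amw,jfz] -> 8 lines: stel ctxb lad iweqs amw jfz fpk cnua
Hunk 6: at line 1 remove [ctxb] add [ineaj] -> 8 lines: stel ineaj lad iweqs amw jfz fpk cnua
Hunk 7: at line 1 remove [lad] add [xfhns] -> 8 lines: stel ineaj xfhns iweqs amw jfz fpk cnua
Final line count: 8

Answer: 8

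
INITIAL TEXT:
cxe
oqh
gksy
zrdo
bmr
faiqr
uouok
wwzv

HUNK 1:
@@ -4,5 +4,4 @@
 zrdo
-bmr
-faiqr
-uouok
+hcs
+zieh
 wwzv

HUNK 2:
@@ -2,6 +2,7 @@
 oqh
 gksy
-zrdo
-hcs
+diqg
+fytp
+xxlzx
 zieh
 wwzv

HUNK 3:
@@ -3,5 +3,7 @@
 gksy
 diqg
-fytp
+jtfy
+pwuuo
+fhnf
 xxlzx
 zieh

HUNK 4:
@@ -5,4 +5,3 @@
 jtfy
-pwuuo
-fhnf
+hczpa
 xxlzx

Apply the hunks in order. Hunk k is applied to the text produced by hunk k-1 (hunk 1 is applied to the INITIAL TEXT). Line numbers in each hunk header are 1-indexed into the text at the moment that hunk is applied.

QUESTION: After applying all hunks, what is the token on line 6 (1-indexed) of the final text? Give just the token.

Hunk 1: at line 4 remove [bmr,faiqr,uouok] add [hcs,zieh] -> 7 lines: cxe oqh gksy zrdo hcs zieh wwzv
Hunk 2: at line 2 remove [zrdo,hcs] add [diqg,fytp,xxlzx] -> 8 lines: cxe oqh gksy diqg fytp xxlzx zieh wwzv
Hunk 3: at line 3 remove [fytp] add [jtfy,pwuuo,fhnf] -> 10 lines: cxe oqh gksy diqg jtfy pwuuo fhnf xxlzx zieh wwzv
Hunk 4: at line 5 remove [pwuuo,fhnf] add [hczpa] -> 9 lines: cxe oqh gksy diqg jtfy hczpa xxlzx zieh wwzv
Final line 6: hczpa

Answer: hczpa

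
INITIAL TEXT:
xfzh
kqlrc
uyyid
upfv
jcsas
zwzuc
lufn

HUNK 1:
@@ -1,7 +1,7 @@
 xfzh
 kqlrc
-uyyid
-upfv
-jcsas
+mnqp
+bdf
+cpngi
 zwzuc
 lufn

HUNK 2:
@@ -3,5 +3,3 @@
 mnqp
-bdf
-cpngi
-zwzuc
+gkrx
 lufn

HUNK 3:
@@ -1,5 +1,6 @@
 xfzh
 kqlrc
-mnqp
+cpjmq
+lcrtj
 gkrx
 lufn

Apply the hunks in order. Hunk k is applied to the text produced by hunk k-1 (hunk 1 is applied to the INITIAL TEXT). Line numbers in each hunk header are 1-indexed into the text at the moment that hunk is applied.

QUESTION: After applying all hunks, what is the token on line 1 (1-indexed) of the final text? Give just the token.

Hunk 1: at line 1 remove [uyyid,upfv,jcsas] add [mnqp,bdf,cpngi] -> 7 lines: xfzh kqlrc mnqp bdf cpngi zwzuc lufn
Hunk 2: at line 3 remove [bdf,cpngi,zwzuc] add [gkrx] -> 5 lines: xfzh kqlrc mnqp gkrx lufn
Hunk 3: at line 1 remove [mnqp] add [cpjmq,lcrtj] -> 6 lines: xfzh kqlrc cpjmq lcrtj gkrx lufn
Final line 1: xfzh

Answer: xfzh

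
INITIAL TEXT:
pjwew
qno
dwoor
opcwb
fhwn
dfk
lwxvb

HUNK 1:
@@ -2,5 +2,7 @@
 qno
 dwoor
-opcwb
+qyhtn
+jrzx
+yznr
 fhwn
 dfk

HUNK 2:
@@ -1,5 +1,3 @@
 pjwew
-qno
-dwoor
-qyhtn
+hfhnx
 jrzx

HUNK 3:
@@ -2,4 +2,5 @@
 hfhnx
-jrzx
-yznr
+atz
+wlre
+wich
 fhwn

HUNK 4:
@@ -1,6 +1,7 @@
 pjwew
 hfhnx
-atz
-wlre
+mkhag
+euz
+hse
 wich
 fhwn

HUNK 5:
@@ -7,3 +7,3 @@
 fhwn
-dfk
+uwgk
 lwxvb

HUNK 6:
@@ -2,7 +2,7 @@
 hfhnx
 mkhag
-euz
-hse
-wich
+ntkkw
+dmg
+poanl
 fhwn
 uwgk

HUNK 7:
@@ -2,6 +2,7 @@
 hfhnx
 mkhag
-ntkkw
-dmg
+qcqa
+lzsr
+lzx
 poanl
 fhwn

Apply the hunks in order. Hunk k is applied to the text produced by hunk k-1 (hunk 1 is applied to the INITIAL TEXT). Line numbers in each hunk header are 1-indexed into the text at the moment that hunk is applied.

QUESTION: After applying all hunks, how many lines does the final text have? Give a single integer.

Hunk 1: at line 2 remove [opcwb] add [qyhtn,jrzx,yznr] -> 9 lines: pjwew qno dwoor qyhtn jrzx yznr fhwn dfk lwxvb
Hunk 2: at line 1 remove [qno,dwoor,qyhtn] add [hfhnx] -> 7 lines: pjwew hfhnx jrzx yznr fhwn dfk lwxvb
Hunk 3: at line 2 remove [jrzx,yznr] add [atz,wlre,wich] -> 8 lines: pjwew hfhnx atz wlre wich fhwn dfk lwxvb
Hunk 4: at line 1 remove [atz,wlre] add [mkhag,euz,hse] -> 9 lines: pjwew hfhnx mkhag euz hse wich fhwn dfk lwxvb
Hunk 5: at line 7 remove [dfk] add [uwgk] -> 9 lines: pjwew hfhnx mkhag euz hse wich fhwn uwgk lwxvb
Hunk 6: at line 2 remove [euz,hse,wich] add [ntkkw,dmg,poanl] -> 9 lines: pjwew hfhnx mkhag ntkkw dmg poanl fhwn uwgk lwxvb
Hunk 7: at line 2 remove [ntkkw,dmg] add [qcqa,lzsr,lzx] -> 10 lines: pjwew hfhnx mkhag qcqa lzsr lzx poanl fhwn uwgk lwxvb
Final line count: 10

Answer: 10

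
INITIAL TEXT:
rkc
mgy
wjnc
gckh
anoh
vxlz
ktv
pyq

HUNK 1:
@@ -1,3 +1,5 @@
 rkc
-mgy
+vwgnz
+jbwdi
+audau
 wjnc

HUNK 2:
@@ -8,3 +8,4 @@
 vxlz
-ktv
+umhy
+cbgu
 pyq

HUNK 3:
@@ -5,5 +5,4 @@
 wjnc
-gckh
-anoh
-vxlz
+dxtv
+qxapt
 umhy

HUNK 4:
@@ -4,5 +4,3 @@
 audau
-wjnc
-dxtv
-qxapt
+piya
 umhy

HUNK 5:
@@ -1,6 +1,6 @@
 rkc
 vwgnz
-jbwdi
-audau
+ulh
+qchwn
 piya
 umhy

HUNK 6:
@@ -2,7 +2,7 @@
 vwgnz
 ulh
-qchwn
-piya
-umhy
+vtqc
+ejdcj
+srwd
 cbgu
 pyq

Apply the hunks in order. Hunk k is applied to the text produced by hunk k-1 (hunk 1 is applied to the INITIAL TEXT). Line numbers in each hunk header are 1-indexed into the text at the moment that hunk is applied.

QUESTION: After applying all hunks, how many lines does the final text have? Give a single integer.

Answer: 8

Derivation:
Hunk 1: at line 1 remove [mgy] add [vwgnz,jbwdi,audau] -> 10 lines: rkc vwgnz jbwdi audau wjnc gckh anoh vxlz ktv pyq
Hunk 2: at line 8 remove [ktv] add [umhy,cbgu] -> 11 lines: rkc vwgnz jbwdi audau wjnc gckh anoh vxlz umhy cbgu pyq
Hunk 3: at line 5 remove [gckh,anoh,vxlz] add [dxtv,qxapt] -> 10 lines: rkc vwgnz jbwdi audau wjnc dxtv qxapt umhy cbgu pyq
Hunk 4: at line 4 remove [wjnc,dxtv,qxapt] add [piya] -> 8 lines: rkc vwgnz jbwdi audau piya umhy cbgu pyq
Hunk 5: at line 1 remove [jbwdi,audau] add [ulh,qchwn] -> 8 lines: rkc vwgnz ulh qchwn piya umhy cbgu pyq
Hunk 6: at line 2 remove [qchwn,piya,umhy] add [vtqc,ejdcj,srwd] -> 8 lines: rkc vwgnz ulh vtqc ejdcj srwd cbgu pyq
Final line count: 8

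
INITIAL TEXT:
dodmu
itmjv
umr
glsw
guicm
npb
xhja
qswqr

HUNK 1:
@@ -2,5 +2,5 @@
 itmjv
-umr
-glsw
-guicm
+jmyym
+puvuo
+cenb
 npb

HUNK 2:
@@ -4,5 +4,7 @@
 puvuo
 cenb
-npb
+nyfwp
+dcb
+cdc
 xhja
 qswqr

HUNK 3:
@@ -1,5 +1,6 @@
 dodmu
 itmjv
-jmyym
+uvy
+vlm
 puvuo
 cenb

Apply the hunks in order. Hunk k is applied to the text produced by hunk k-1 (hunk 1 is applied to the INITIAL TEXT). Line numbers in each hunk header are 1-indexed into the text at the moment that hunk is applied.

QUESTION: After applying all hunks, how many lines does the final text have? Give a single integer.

Answer: 11

Derivation:
Hunk 1: at line 2 remove [umr,glsw,guicm] add [jmyym,puvuo,cenb] -> 8 lines: dodmu itmjv jmyym puvuo cenb npb xhja qswqr
Hunk 2: at line 4 remove [npb] add [nyfwp,dcb,cdc] -> 10 lines: dodmu itmjv jmyym puvuo cenb nyfwp dcb cdc xhja qswqr
Hunk 3: at line 1 remove [jmyym] add [uvy,vlm] -> 11 lines: dodmu itmjv uvy vlm puvuo cenb nyfwp dcb cdc xhja qswqr
Final line count: 11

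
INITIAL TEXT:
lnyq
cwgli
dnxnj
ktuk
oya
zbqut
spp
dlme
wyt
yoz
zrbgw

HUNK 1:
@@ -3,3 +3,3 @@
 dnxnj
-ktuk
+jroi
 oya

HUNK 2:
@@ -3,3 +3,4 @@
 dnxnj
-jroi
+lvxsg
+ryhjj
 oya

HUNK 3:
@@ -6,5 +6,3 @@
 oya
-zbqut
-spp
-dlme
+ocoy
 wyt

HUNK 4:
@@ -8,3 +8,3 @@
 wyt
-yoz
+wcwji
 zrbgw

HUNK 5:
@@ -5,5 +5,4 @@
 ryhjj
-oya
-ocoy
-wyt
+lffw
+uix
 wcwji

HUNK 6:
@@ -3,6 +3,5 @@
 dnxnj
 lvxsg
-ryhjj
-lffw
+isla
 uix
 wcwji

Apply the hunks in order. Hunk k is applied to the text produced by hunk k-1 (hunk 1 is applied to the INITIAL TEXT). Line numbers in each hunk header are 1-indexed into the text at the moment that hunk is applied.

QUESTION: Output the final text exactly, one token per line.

Hunk 1: at line 3 remove [ktuk] add [jroi] -> 11 lines: lnyq cwgli dnxnj jroi oya zbqut spp dlme wyt yoz zrbgw
Hunk 2: at line 3 remove [jroi] add [lvxsg,ryhjj] -> 12 lines: lnyq cwgli dnxnj lvxsg ryhjj oya zbqut spp dlme wyt yoz zrbgw
Hunk 3: at line 6 remove [zbqut,spp,dlme] add [ocoy] -> 10 lines: lnyq cwgli dnxnj lvxsg ryhjj oya ocoy wyt yoz zrbgw
Hunk 4: at line 8 remove [yoz] add [wcwji] -> 10 lines: lnyq cwgli dnxnj lvxsg ryhjj oya ocoy wyt wcwji zrbgw
Hunk 5: at line 5 remove [oya,ocoy,wyt] add [lffw,uix] -> 9 lines: lnyq cwgli dnxnj lvxsg ryhjj lffw uix wcwji zrbgw
Hunk 6: at line 3 remove [ryhjj,lffw] add [isla] -> 8 lines: lnyq cwgli dnxnj lvxsg isla uix wcwji zrbgw

Answer: lnyq
cwgli
dnxnj
lvxsg
isla
uix
wcwji
zrbgw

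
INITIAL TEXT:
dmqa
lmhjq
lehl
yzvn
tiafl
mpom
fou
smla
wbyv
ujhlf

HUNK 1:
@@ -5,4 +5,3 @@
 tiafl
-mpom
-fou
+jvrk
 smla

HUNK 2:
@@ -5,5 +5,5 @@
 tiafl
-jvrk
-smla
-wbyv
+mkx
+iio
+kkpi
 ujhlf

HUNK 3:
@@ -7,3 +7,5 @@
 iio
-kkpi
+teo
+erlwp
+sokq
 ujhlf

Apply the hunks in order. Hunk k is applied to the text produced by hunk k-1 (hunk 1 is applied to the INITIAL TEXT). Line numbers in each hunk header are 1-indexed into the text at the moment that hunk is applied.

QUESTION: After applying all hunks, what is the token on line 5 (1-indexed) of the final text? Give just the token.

Answer: tiafl

Derivation:
Hunk 1: at line 5 remove [mpom,fou] add [jvrk] -> 9 lines: dmqa lmhjq lehl yzvn tiafl jvrk smla wbyv ujhlf
Hunk 2: at line 5 remove [jvrk,smla,wbyv] add [mkx,iio,kkpi] -> 9 lines: dmqa lmhjq lehl yzvn tiafl mkx iio kkpi ujhlf
Hunk 3: at line 7 remove [kkpi] add [teo,erlwp,sokq] -> 11 lines: dmqa lmhjq lehl yzvn tiafl mkx iio teo erlwp sokq ujhlf
Final line 5: tiafl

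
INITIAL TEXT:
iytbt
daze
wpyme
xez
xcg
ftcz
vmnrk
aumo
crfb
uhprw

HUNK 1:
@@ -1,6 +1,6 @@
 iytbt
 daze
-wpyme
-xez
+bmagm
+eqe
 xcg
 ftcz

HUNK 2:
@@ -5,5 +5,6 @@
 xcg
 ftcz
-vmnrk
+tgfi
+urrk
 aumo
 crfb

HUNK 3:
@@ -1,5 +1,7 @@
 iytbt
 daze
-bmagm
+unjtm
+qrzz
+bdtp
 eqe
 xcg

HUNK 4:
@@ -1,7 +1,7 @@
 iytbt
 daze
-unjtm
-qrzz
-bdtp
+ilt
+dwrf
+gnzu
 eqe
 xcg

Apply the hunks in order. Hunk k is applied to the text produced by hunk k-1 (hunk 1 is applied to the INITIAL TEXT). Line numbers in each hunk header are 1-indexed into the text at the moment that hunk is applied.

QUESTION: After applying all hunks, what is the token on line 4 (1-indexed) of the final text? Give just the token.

Answer: dwrf

Derivation:
Hunk 1: at line 1 remove [wpyme,xez] add [bmagm,eqe] -> 10 lines: iytbt daze bmagm eqe xcg ftcz vmnrk aumo crfb uhprw
Hunk 2: at line 5 remove [vmnrk] add [tgfi,urrk] -> 11 lines: iytbt daze bmagm eqe xcg ftcz tgfi urrk aumo crfb uhprw
Hunk 3: at line 1 remove [bmagm] add [unjtm,qrzz,bdtp] -> 13 lines: iytbt daze unjtm qrzz bdtp eqe xcg ftcz tgfi urrk aumo crfb uhprw
Hunk 4: at line 1 remove [unjtm,qrzz,bdtp] add [ilt,dwrf,gnzu] -> 13 lines: iytbt daze ilt dwrf gnzu eqe xcg ftcz tgfi urrk aumo crfb uhprw
Final line 4: dwrf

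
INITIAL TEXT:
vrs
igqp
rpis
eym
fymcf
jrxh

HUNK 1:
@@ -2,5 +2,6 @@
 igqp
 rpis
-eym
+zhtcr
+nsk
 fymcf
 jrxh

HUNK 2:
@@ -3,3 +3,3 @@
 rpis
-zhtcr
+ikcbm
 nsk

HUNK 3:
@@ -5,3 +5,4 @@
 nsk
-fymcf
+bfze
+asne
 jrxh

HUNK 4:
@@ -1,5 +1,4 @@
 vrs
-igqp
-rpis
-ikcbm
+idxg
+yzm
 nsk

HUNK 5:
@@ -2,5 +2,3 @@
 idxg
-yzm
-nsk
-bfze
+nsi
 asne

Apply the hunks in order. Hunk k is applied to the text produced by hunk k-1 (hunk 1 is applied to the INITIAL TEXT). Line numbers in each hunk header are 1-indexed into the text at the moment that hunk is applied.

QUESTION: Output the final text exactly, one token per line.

Answer: vrs
idxg
nsi
asne
jrxh

Derivation:
Hunk 1: at line 2 remove [eym] add [zhtcr,nsk] -> 7 lines: vrs igqp rpis zhtcr nsk fymcf jrxh
Hunk 2: at line 3 remove [zhtcr] add [ikcbm] -> 7 lines: vrs igqp rpis ikcbm nsk fymcf jrxh
Hunk 3: at line 5 remove [fymcf] add [bfze,asne] -> 8 lines: vrs igqp rpis ikcbm nsk bfze asne jrxh
Hunk 4: at line 1 remove [igqp,rpis,ikcbm] add [idxg,yzm] -> 7 lines: vrs idxg yzm nsk bfze asne jrxh
Hunk 5: at line 2 remove [yzm,nsk,bfze] add [nsi] -> 5 lines: vrs idxg nsi asne jrxh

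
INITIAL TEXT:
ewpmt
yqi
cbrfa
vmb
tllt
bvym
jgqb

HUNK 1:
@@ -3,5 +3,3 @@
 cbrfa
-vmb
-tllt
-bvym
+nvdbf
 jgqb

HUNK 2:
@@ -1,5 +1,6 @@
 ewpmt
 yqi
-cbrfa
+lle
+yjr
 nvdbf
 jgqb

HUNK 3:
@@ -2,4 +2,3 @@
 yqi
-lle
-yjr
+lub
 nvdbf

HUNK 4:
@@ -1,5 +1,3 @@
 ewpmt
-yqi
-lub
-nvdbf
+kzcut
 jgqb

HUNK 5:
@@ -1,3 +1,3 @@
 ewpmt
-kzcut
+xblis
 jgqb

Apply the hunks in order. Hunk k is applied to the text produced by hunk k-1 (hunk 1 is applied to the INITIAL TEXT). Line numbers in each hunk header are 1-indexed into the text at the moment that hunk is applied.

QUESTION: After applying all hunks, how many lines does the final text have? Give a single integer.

Answer: 3

Derivation:
Hunk 1: at line 3 remove [vmb,tllt,bvym] add [nvdbf] -> 5 lines: ewpmt yqi cbrfa nvdbf jgqb
Hunk 2: at line 1 remove [cbrfa] add [lle,yjr] -> 6 lines: ewpmt yqi lle yjr nvdbf jgqb
Hunk 3: at line 2 remove [lle,yjr] add [lub] -> 5 lines: ewpmt yqi lub nvdbf jgqb
Hunk 4: at line 1 remove [yqi,lub,nvdbf] add [kzcut] -> 3 lines: ewpmt kzcut jgqb
Hunk 5: at line 1 remove [kzcut] add [xblis] -> 3 lines: ewpmt xblis jgqb
Final line count: 3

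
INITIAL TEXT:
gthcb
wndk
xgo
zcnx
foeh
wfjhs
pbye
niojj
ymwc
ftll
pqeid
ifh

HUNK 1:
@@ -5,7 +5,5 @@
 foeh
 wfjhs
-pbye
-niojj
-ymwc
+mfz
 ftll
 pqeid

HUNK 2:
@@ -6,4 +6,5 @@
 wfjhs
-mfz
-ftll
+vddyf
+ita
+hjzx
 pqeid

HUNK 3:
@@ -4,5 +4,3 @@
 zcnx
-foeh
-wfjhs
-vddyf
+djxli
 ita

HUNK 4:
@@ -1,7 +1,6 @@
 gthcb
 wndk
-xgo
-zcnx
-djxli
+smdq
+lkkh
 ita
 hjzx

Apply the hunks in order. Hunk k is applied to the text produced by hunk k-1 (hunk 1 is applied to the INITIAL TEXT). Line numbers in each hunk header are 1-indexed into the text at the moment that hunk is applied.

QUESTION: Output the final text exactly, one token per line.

Answer: gthcb
wndk
smdq
lkkh
ita
hjzx
pqeid
ifh

Derivation:
Hunk 1: at line 5 remove [pbye,niojj,ymwc] add [mfz] -> 10 lines: gthcb wndk xgo zcnx foeh wfjhs mfz ftll pqeid ifh
Hunk 2: at line 6 remove [mfz,ftll] add [vddyf,ita,hjzx] -> 11 lines: gthcb wndk xgo zcnx foeh wfjhs vddyf ita hjzx pqeid ifh
Hunk 3: at line 4 remove [foeh,wfjhs,vddyf] add [djxli] -> 9 lines: gthcb wndk xgo zcnx djxli ita hjzx pqeid ifh
Hunk 4: at line 1 remove [xgo,zcnx,djxli] add [smdq,lkkh] -> 8 lines: gthcb wndk smdq lkkh ita hjzx pqeid ifh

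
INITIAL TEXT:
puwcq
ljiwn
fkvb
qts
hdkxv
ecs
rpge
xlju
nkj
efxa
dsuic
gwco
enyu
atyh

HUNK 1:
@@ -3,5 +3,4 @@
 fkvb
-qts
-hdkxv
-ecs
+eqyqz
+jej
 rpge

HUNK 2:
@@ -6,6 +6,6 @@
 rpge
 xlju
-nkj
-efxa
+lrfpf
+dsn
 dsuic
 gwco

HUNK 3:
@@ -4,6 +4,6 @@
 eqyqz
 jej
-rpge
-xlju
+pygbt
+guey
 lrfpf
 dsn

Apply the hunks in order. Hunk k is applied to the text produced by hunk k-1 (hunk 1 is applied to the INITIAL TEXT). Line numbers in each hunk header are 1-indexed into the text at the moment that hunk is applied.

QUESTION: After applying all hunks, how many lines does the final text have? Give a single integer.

Answer: 13

Derivation:
Hunk 1: at line 3 remove [qts,hdkxv,ecs] add [eqyqz,jej] -> 13 lines: puwcq ljiwn fkvb eqyqz jej rpge xlju nkj efxa dsuic gwco enyu atyh
Hunk 2: at line 6 remove [nkj,efxa] add [lrfpf,dsn] -> 13 lines: puwcq ljiwn fkvb eqyqz jej rpge xlju lrfpf dsn dsuic gwco enyu atyh
Hunk 3: at line 4 remove [rpge,xlju] add [pygbt,guey] -> 13 lines: puwcq ljiwn fkvb eqyqz jej pygbt guey lrfpf dsn dsuic gwco enyu atyh
Final line count: 13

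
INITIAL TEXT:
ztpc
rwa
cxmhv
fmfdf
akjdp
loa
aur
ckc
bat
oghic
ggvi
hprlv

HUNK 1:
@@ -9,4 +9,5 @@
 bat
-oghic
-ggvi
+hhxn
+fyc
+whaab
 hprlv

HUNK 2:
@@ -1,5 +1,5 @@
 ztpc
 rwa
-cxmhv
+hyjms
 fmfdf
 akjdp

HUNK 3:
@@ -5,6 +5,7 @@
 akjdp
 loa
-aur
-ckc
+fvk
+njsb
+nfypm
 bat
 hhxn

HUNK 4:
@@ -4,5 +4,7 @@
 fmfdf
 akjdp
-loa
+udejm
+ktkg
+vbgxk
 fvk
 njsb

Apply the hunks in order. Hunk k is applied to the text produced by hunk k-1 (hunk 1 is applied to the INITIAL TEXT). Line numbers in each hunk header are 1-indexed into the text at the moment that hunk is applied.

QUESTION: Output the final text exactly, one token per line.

Hunk 1: at line 9 remove [oghic,ggvi] add [hhxn,fyc,whaab] -> 13 lines: ztpc rwa cxmhv fmfdf akjdp loa aur ckc bat hhxn fyc whaab hprlv
Hunk 2: at line 1 remove [cxmhv] add [hyjms] -> 13 lines: ztpc rwa hyjms fmfdf akjdp loa aur ckc bat hhxn fyc whaab hprlv
Hunk 3: at line 5 remove [aur,ckc] add [fvk,njsb,nfypm] -> 14 lines: ztpc rwa hyjms fmfdf akjdp loa fvk njsb nfypm bat hhxn fyc whaab hprlv
Hunk 4: at line 4 remove [loa] add [udejm,ktkg,vbgxk] -> 16 lines: ztpc rwa hyjms fmfdf akjdp udejm ktkg vbgxk fvk njsb nfypm bat hhxn fyc whaab hprlv

Answer: ztpc
rwa
hyjms
fmfdf
akjdp
udejm
ktkg
vbgxk
fvk
njsb
nfypm
bat
hhxn
fyc
whaab
hprlv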